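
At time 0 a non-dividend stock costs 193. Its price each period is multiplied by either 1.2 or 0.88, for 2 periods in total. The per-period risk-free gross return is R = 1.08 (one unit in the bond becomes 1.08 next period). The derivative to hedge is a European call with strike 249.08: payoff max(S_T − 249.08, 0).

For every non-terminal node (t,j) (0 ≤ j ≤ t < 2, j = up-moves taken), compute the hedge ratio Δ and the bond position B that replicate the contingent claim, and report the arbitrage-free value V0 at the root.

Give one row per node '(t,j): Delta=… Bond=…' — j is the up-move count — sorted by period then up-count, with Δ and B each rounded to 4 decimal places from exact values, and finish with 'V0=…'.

Risk-neutral probability p* = (R−d)/(u−d) = (1.08−0.88)/(1.2−0.88) = 0.6250.
Payoff layer (t=2): V(2,0)=0.0000, V(2,1)=0.0000, V(2,2)=28.8400
(1,0): S=169.8400. Δ = (V_up−V_dn)/(S_up−S_dn) = (0.0000−0.0000)/(203.8080−149.4592) = 0.0000. V = [p*·0.0000 + (1−p*)·0.0000]/1.08 = 0.0000. B = V − Δ·S = 0.0000.
(1,1): S=231.6000. Δ = (V_up−V_dn)/(S_up−S_dn) = (28.8400−0.0000)/(277.9200−203.8080) = 0.3891. V = [p*·28.8400 + (1−p*)·0.0000]/1.08 = 16.6898. B = V − Δ·S = -73.4352.
(0,0): S=193.0000. Δ = (V_up−V_dn)/(S_up−S_dn) = (16.6898−0.0000)/(231.6000−169.8400) = 0.2702. V = [p*·16.6898 + (1−p*)·0.0000]/1.08 = 9.6585. B = V − Δ·S = -42.4972.
Check: Δ(0,0)·S0 + B(0,0) = 9.6585 = V0.

(0,0): Delta=0.2702 Bond=-42.4972
(1,0): Delta=0.0000 Bond=0.0000
(1,1): Delta=0.3891 Bond=-73.4352
V0=9.6585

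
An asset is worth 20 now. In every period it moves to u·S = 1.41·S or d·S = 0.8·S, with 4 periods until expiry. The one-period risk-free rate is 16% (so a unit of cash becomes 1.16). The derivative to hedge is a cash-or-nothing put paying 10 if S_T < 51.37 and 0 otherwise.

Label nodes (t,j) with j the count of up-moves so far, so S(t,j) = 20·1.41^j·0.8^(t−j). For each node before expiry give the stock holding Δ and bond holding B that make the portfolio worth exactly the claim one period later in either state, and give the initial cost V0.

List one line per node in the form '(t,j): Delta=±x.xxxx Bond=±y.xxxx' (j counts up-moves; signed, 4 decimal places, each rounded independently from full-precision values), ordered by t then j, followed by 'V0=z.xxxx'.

Risk-neutral probability p* = (R−d)/(u−d) = (1.16−0.8)/(1.41−0.8) = 0.5902.
Terminal values V(4,·): V(4,0)=10.0000, V(4,1)=10.0000, V(4,2)=10.0000, V(4,3)=10.0000, V(4,4)=0.0000
  t=3,j=0: stock 10.2400 → up 14.4384 (V=10.0000), down 8.1920 (V=10.0000). Price 8.6207; hedge Δ=0.0000, bond B=8.6207.
  t=3,j=1: stock 18.0480 → up 25.4477 (V=10.0000), down 14.4384 (V=10.0000). Price 8.6207; hedge Δ=0.0000, bond B=8.6207.
  t=3,j=2: stock 31.8096 → up 44.8515 (V=10.0000), down 25.4477 (V=10.0000). Price 8.6207; hedge Δ=0.0000, bond B=8.6207.
  t=3,j=3: stock 56.0644 → up 79.0508 (V=0.0000), down 44.8515 (V=10.0000). Price 3.5331; hedge Δ=-0.2924, bond B=19.9265.
  t=2,j=0: stock 12.8000 → up 18.0480 (V=8.6207), down 10.2400 (V=8.6207). Price 7.4316; hedge Δ=0.0000, bond B=7.4316.
  t=2,j=1: stock 22.5600 → up 31.8096 (V=8.6207), down 18.0480 (V=8.6207). Price 7.4316; hedge Δ=0.0000, bond B=7.4316.
  t=2,j=2: stock 39.7620 → up 56.0644 (V=3.5331), down 31.8096 (V=8.6207). Price 4.8432; hedge Δ=-0.2098, bond B=13.1836.
  t=1,j=0: stock 16.0000 → up 22.5600 (V=7.4316), down 12.8000 (V=7.4316). Price 6.4066; hedge Δ=0.0000, bond B=6.4066.
  t=1,j=1: stock 28.2000 → up 39.7620 (V=4.8432), down 22.5600 (V=7.4316). Price 5.0897; hedge Δ=-0.1505, bond B=9.3330.
  t=0,j=0: stock 20.0000 → up 28.2000 (V=5.0897), down 16.0000 (V=6.4066). Price 4.8529; hedge Δ=-0.1079, bond B=7.0117.
The time-0 hedge costs 4.8529, which is the no-arbitrage price.

(0,0): Delta=-0.1079 Bond=7.0117
(1,0): Delta=0.0000 Bond=6.4066
(1,1): Delta=-0.1505 Bond=9.3330
(2,0): Delta=0.0000 Bond=7.4316
(2,1): Delta=0.0000 Bond=7.4316
(2,2): Delta=-0.2098 Bond=13.1836
(3,0): Delta=0.0000 Bond=8.6207
(3,1): Delta=0.0000 Bond=8.6207
(3,2): Delta=0.0000 Bond=8.6207
(3,3): Delta=-0.2924 Bond=19.9265
V0=4.8529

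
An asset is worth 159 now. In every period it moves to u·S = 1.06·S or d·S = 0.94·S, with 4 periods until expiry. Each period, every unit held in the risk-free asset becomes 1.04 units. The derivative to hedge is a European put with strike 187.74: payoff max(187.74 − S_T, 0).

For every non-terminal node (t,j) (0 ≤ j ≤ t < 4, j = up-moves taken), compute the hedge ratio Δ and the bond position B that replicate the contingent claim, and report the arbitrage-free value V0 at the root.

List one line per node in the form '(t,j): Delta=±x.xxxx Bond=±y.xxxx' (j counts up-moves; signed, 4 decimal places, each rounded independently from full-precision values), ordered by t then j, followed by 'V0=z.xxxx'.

No-arbitrage ⇒ martingale measure with p* = (R−d)/(u−d) = 0.8333.
Payoff layer (t=4): V(4,0)=63.6009, V(4,1)=47.7534, V(4,2)=29.8827, V(4,3)=9.7307, V(4,4)=0.0000
  t=3,j=0: stock 132.0629 → up 139.9866 (V=47.7534), down 124.1391 (V=63.6009). Price 48.4564; hedge Δ=-1.0000, bond B=180.5192.
  t=3,j=1: stock 148.9219 → up 157.8573 (V=29.8827), down 139.9866 (V=47.7534). Price 31.5973; hedge Δ=-1.0000, bond B=180.5192.
  t=3,j=2: stock 167.9333 → up 178.0093 (V=9.7307), down 157.8573 (V=29.8827). Price 12.5860; hedge Δ=-1.0000, bond B=180.5192.
  t=3,j=3: stock 189.3715 → up 200.7338 (V=0.0000), down 178.0093 (V=9.7307). Price 1.5594; hedge Δ=-0.4282, bond B=82.6490.
  t=2,j=0: stock 140.4924 → up 148.9219 (V=31.5973), down 132.0629 (V=48.4564). Price 33.0838; hedge Δ=-1.0000, bond B=173.5762.
  t=2,j=1: stock 158.4276 → up 167.9333 (V=12.5860), down 148.9219 (V=31.5973). Price 15.1486; hedge Δ=-1.0000, bond B=173.5762.
  t=2,j=2: stock 178.6524 → up 189.3715 (V=1.5594), down 167.9333 (V=12.5860). Price 3.2665; hedge Δ=-0.5143, bond B=95.1545.
  t=1,j=0: stock 149.4600 → up 158.4276 (V=15.1486), down 140.4924 (V=33.0838). Price 17.4402; hedge Δ=-1.0000, bond B=166.9002.
  t=1,j=1: stock 168.5400 → up 178.6524 (V=3.2665), down 158.4276 (V=15.1486). Price 5.0451; hedge Δ=-0.5875, bond B=104.0623.
  t=0,j=0: stock 159.0000 → up 168.5400 (V=5.0451), down 149.4600 (V=17.4402). Price 6.8374; hedge Δ=-0.6496, bond B=110.1301.
The time-0 hedge costs 6.8374, which is the no-arbitrage price.

(0,0): Delta=-0.6496 Bond=110.1301
(1,0): Delta=-1.0000 Bond=166.9002
(1,1): Delta=-0.5875 Bond=104.0623
(2,0): Delta=-1.0000 Bond=173.5762
(2,1): Delta=-1.0000 Bond=173.5762
(2,2): Delta=-0.5143 Bond=95.1545
(3,0): Delta=-1.0000 Bond=180.5192
(3,1): Delta=-1.0000 Bond=180.5192
(3,2): Delta=-1.0000 Bond=180.5192
(3,3): Delta=-0.4282 Bond=82.6490
V0=6.8374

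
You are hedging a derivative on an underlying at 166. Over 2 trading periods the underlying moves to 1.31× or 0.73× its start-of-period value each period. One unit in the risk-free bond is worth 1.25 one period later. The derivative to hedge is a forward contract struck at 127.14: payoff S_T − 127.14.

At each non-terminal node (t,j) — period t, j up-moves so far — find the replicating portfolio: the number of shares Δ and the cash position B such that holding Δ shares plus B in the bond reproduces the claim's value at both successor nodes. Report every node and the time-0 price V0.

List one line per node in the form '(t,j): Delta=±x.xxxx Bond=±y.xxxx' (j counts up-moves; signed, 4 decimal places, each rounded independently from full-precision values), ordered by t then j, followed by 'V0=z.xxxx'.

(0,0): Delta=1.0000 Bond=-81.3696
(1,0): Delta=1.0000 Bond=-101.7120
(1,1): Delta=1.0000 Bond=-101.7120
V0=84.6304

Under the risk-neutral measure, an up-move has probability p* = (R−d)/(u−d) = 0.8966 and values discount at R = 1.25.
At expiry t=2: V(2,0)=-38.6786, V(2,1)=31.6058, V(2,2)=157.7326
Node (1,0) S=121.1800: V=(p*·31.6058+(1−p*)·-38.6786)/1.25=19.4680; Δ=(31.6058−-38.6786)/(158.7458−88.4614)=1.0000; B=V−Δ·S=-101.7120
Node (1,1) S=217.4600: V=(p*·157.7326+(1−p*)·31.6058)/1.25=115.7480; Δ=(157.7326−31.6058)/(284.8726−158.7458)=1.0000; B=V−Δ·S=-101.7120
Node (0,0) S=166.0000: V=(p*·115.7480+(1−p*)·19.4680)/1.25=84.6304; Δ=(115.7480−19.4680)/(217.4600−121.1800)=1.0000; B=V−Δ·S=-81.3696
Self-financing check: at every node Δ·S+B equals the discounted successor values.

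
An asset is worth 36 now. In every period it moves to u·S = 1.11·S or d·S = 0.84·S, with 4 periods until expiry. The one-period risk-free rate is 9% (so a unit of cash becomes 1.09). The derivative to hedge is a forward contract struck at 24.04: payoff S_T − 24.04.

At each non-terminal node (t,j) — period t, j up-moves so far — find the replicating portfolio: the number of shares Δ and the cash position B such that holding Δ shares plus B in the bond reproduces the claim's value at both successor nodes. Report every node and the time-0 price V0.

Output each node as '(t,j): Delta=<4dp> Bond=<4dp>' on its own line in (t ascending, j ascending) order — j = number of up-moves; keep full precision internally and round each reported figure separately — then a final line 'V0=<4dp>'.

The replicating-portfolio and risk-neutral prices coincide; use p* = (1.09−0.84)/(1.11−0.84) = 0.9259 for the latter.
At expiry t=4: V(4,0)=-6.1166, V(4,1)=-0.3555, V(4,2)=7.2573, V(4,3)=17.3172, V(4,4)=30.6105
  t=3,j=0: stock 21.3373 → up 23.6845 (V=-0.3555), down 17.9234 (V=-6.1166). Price -0.7177; hedge Δ=1.0000, bond B=-22.0550.
  t=3,j=1: stock 28.1958 → up 31.2973 (V=7.2573), down 23.6845 (V=-0.3555). Price 6.1407; hedge Δ=1.0000, bond B=-22.0550.
  t=3,j=2: stock 37.2587 → up 41.3572 (V=17.3172), down 31.2973 (V=7.2573). Price 15.2037; hedge Δ=1.0000, bond B=-22.0550.
  t=3,j=3: stock 49.2347 → up 54.6505 (V=30.6105), down 41.3572 (V=17.3172). Price 27.1797; hedge Δ=1.0000, bond B=-22.0550.
  t=2,j=0: stock 25.4016 → up 28.1958 (V=6.1407), down 21.3373 (V=-0.7177). Price 5.1676; hedge Δ=1.0000, bond B=-20.2340.
  t=2,j=1: stock 33.5664 → up 37.2587 (V=15.2037), down 28.1958 (V=6.1407). Price 13.3324; hedge Δ=1.0000, bond B=-20.2340.
  t=2,j=2: stock 44.3556 → up 49.2347 (V=27.1797), down 37.2587 (V=15.2037). Price 24.1216; hedge Δ=1.0000, bond B=-20.2340.
  t=1,j=0: stock 30.2400 → up 33.5664 (V=13.3324), down 25.4016 (V=5.1676). Price 11.6767; hedge Δ=1.0000, bond B=-18.5633.
  t=1,j=1: stock 39.9600 → up 44.3556 (V=24.1216), down 33.5664 (V=13.3324). Price 21.3967; hedge Δ=1.0000, bond B=-18.5633.
  t=0,j=0: stock 36.0000 → up 39.9600 (V=21.3967), down 30.2400 (V=11.6767). Price 18.9695; hedge Δ=1.0000, bond B=-17.0305.
Each (Δ,B) replicates both successor values, so the strategy is self-financing and V0 is arbitrage-free.

(0,0): Delta=1.0000 Bond=-17.0305
(1,0): Delta=1.0000 Bond=-18.5633
(1,1): Delta=1.0000 Bond=-18.5633
(2,0): Delta=1.0000 Bond=-20.2340
(2,1): Delta=1.0000 Bond=-20.2340
(2,2): Delta=1.0000 Bond=-20.2340
(3,0): Delta=1.0000 Bond=-22.0550
(3,1): Delta=1.0000 Bond=-22.0550
(3,2): Delta=1.0000 Bond=-22.0550
(3,3): Delta=1.0000 Bond=-22.0550
V0=18.9695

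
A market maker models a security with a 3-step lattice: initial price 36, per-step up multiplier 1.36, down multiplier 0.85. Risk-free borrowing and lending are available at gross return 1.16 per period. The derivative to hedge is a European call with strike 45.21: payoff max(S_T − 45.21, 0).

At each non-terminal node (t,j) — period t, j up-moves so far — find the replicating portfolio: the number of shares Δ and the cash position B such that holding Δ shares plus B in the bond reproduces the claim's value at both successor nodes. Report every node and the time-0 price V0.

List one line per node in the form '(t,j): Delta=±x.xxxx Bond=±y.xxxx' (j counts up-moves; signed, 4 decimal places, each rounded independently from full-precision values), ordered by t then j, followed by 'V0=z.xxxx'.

(0,0): Delta=0.7276 Bond=-16.4984
(1,0): Delta=0.3824 Bond=-8.5736
(1,1): Delta=0.8668 Bond=-25.9539
(2,0): Delta=0.0000 Bond=0.0000
(2,1): Delta=0.5365 Bond=-16.3617
(2,2): Delta=1.0000 Bond=-38.9741
V0=9.6957

No-arbitrage ⇒ martingale measure with p* = (R−d)/(u−d) = 0.6078.
Terminal payoffs: V(3,0)=0.0000, V(3,1)=0.0000, V(3,2)=11.3878, V(3,3)=45.3464
Node (2,0) S=26.0100: V=(p*·0.0000+(1−p*)·0.0000)/1.16=0.0000; Δ=(0.0000−0.0000)/(35.3736−22.1085)=0.0000; B=V−Δ·S=0.0000
Node (2,1) S=41.6160: V=(p*·11.3878+(1−p*)·0.0000)/1.16=5.9672; Δ=(11.3878−0.0000)/(56.5978−35.3736)=0.5365; B=V−Δ·S=-16.3617
Node (2,2) S=66.5856: V=(p*·45.3464+(1−p*)·11.3878)/1.16=27.6115; Δ=(45.3464−11.3878)/(90.5564−56.5978)=1.0000; B=V−Δ·S=-38.9741
Node (1,0) S=30.6000: V=(p*·5.9672+(1−p*)·0.0000)/1.16=3.1268; Δ=(5.9672−0.0000)/(41.6160−26.0100)=0.3824; B=V−Δ·S=-8.5736
Node (1,1) S=48.9600: V=(p*·27.6115+(1−p*)·5.9672)/1.16=16.4858; Δ=(27.6115−5.9672)/(66.5856−41.6160)=0.8668; B=V−Δ·S=-25.9539
Node (0,0) S=36.0000: V=(p*·16.4858+(1−p*)·3.1268)/1.16=9.6957; Δ=(16.4858−3.1268)/(48.9600−30.6000)=0.7276; B=V−Δ·S=-16.4984
Each (Δ,B) replicates both successor values, so the strategy is self-financing and V0 is arbitrage-free.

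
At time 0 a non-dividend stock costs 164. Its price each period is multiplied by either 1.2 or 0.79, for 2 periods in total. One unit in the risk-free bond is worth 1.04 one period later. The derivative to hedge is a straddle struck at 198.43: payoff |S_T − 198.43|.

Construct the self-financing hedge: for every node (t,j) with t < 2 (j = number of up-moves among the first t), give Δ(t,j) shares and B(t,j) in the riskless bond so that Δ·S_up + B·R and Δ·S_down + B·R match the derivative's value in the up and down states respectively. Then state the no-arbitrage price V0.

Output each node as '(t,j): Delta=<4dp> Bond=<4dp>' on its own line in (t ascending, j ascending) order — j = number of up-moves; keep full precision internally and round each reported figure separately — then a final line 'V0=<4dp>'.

No-arbitrage ⇒ martingale measure with p* = (R−d)/(u−d) = 0.6098.
Payoff layer (t=2): V(2,0)=96.0776, V(2,1)=42.9580, V(2,2)=37.7300
  t=1,j=0: stock 129.5600 → up 155.4720 (V=42.9580), down 102.3524 (V=96.0776). Price 61.2381; hedge Δ=-1.0000, bond B=190.7981.
  t=1,j=1: stock 196.8000 → up 236.1600 (V=37.7300), down 155.4720 (V=42.9580). Price 38.2406; hedge Δ=-0.0648, bond B=50.9918.
  t=0,j=0: stock 164.0000 → up 196.8000 (V=38.2406), down 129.5600 (V=61.2381). Price 45.3992; hedge Δ=-0.3420, bond B=101.4907.
Check: Δ(0,0)·S0 + B(0,0) = 45.3992 = V0.

(0,0): Delta=-0.3420 Bond=101.4907
(1,0): Delta=-1.0000 Bond=190.7981
(1,1): Delta=-0.0648 Bond=50.9918
V0=45.3992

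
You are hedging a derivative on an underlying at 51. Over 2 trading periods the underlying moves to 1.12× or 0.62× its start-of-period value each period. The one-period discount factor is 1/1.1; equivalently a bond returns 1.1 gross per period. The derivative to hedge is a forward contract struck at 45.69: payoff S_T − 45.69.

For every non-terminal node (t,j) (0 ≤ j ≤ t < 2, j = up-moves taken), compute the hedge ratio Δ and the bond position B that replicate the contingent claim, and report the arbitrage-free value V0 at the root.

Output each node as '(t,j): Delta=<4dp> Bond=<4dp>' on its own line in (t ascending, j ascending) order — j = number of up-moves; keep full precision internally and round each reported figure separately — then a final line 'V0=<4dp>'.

The replicating-portfolio and risk-neutral prices coincide; use p* = (1.1−0.62)/(1.12−0.62) = 0.9600 for the latter.
At expiry t=2: V(2,0)=-26.0856, V(2,1)=-10.2756, V(2,2)=18.2844
  t=1,j=0: stock 31.6200 → up 35.4144 (V=-10.2756), down 19.6044 (V=-26.0856). Price -9.9164; hedge Δ=1.0000, bond B=-41.5364.
  t=1,j=1: stock 57.1200 → up 63.9744 (V=18.2844), down 35.4144 (V=-10.2756). Price 15.5836; hedge Δ=1.0000, bond B=-41.5364.
  t=0,j=0: stock 51.0000 → up 57.1200 (V=15.5836), down 31.6200 (V=-9.9164). Price 13.2397; hedge Δ=1.0000, bond B=-37.7603.
Self-financing check: at every node Δ·S+B equals the discounted successor values.

(0,0): Delta=1.0000 Bond=-37.7603
(1,0): Delta=1.0000 Bond=-41.5364
(1,1): Delta=1.0000 Bond=-41.5364
V0=13.2397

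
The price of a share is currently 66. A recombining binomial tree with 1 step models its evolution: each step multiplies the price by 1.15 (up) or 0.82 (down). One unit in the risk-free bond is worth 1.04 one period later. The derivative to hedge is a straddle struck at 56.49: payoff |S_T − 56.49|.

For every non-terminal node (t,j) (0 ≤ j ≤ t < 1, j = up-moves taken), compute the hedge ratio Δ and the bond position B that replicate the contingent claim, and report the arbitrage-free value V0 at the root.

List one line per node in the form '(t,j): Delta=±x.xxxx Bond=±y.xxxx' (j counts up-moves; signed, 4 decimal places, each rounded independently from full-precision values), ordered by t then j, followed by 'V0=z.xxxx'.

Under the risk-neutral measure, an up-move has probability p* = (R−d)/(u−d) = 0.6667 and values discount at R = 1.04.
Terminal values V(1,·): V(1,0)=2.3700, V(1,1)=19.4100
Node (0,0) S=66.0000: V=(p*·19.4100+(1−p*)·2.3700)/1.04=13.2019; Δ=(19.4100−2.3700)/(75.9000−54.1200)=0.7824; B=V−Δ·S=-38.4344
Self-financing check: at every node Δ·S+B equals the discounted successor values.

(0,0): Delta=0.7824 Bond=-38.4344
V0=13.2019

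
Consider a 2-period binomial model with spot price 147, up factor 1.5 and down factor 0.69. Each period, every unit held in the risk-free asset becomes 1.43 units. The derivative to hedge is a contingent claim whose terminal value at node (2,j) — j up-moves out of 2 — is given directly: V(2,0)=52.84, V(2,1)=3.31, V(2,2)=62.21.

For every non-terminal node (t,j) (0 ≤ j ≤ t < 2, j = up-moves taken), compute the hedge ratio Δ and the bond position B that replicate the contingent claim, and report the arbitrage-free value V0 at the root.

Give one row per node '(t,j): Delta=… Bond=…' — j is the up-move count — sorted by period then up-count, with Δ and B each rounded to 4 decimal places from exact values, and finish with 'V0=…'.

The replicating-portfolio and risk-neutral prices coincide; use p* = (1.43−0.69)/(1.5−0.69) = 0.9136 for the latter.
Terminal payoffs: V(2,0)=52.8400, V(2,1)=3.3100, V(2,2)=62.2100
Node (1,0) S=101.4300: V=(p*·3.3100+(1−p*)·52.8400)/1.43=5.3080; Δ=(3.3100−52.8400)/(152.1450−69.9867)=-0.6029; B=V−Δ·S=66.4561
Node (1,1) S=220.5000: V=(p*·62.2100+(1−p*)·3.3100)/1.43=39.9440; Δ=(62.2100−3.3100)/(330.7500−152.1450)=0.3298; B=V−Δ·S=-32.7721
Node (0,0) S=147.0000: V=(p*·39.9440+(1−p*)·5.3080)/1.43=25.8397; Δ=(39.9440−5.3080)/(220.5000−101.4300)=0.2909; B=V−Δ·S=-16.9208
Self-financing check: at every node Δ·S+B equals the discounted successor values.

(0,0): Delta=0.2909 Bond=-16.9208
(1,0): Delta=-0.6029 Bond=66.4561
(1,1): Delta=0.3298 Bond=-32.7721
V0=25.8397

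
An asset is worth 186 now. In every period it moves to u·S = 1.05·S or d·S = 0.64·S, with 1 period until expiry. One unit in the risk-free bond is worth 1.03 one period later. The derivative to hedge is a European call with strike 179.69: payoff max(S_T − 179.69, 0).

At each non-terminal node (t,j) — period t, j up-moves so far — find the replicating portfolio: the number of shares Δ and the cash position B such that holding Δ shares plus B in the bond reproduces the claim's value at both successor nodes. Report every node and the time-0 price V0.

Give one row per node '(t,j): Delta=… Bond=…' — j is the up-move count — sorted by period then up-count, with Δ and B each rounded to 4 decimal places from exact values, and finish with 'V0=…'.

(0,0): Delta=0.2047 Bond=-23.6571
V0=14.4161

No-arbitrage ⇒ martingale measure with p* = (R−d)/(u−d) = 0.9512.
Payoff layer (t=1): V(1,0)=0.0000, V(1,1)=15.6100
(0,0): S=186.0000. Δ = (V_up−V_dn)/(S_up−S_dn) = (15.6100−0.0000)/(195.3000−119.0400) = 0.2047. V = [p*·15.6100 + (1−p*)·0.0000]/1.03 = 14.4161. B = V − Δ·S = -23.6571.
Self-financing check: at every node Δ·S+B equals the discounted successor values.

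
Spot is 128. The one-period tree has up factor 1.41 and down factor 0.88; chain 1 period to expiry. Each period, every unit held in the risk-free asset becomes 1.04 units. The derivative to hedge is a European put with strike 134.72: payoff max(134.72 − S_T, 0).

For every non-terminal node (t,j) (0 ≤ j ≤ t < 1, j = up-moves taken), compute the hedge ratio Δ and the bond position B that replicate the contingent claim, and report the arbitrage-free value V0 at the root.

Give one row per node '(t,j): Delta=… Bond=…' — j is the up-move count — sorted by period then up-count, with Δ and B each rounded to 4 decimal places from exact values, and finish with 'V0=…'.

(0,0): Delta=-0.3255 Bond=56.4819
V0=14.8215

The replicating-portfolio and risk-neutral prices coincide; use p* = (1.04−0.88)/(1.41−0.88) = 0.3019 for the latter.
At expiry t=1: V(1,0)=22.0800, V(1,1)=0.0000
  t=0,j=0: stock 128.0000 → up 180.4800 (V=0.0000), down 112.6400 (V=22.0800). Price 14.8215; hedge Δ=-0.3255, bond B=56.4819.
The time-0 hedge costs 14.8215, which is the no-arbitrage price.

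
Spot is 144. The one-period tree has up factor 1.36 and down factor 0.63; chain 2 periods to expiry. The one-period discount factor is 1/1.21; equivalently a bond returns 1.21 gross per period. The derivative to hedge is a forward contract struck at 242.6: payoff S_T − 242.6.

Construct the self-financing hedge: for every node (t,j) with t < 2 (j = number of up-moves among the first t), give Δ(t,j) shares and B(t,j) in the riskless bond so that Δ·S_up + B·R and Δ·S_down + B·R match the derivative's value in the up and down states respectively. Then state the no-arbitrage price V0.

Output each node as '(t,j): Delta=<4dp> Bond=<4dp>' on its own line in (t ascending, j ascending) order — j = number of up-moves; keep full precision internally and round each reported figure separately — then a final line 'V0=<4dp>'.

(0,0): Delta=1.0000 Bond=-165.6991
(1,0): Delta=1.0000 Bond=-200.4959
(1,1): Delta=1.0000 Bond=-200.4959
V0=-21.6991

Since d<R<u, set p* = (R−d)/(u−d) = 0.7945; price each node as the discounted p*-expectation of its children.
Payoff layer (t=2): V(2,0)=-185.4464, V(2,1)=-119.2208, V(2,2)=23.7424
(1,0): S=90.7200. Δ = (V_up−V_dn)/(S_up−S_dn) = (-119.2208−-185.4464)/(123.3792−57.1536) = 1.0000. V = [p*·-119.2208 + (1−p*)·-185.4464]/1.21 = -109.7759. B = V − Δ·S = -200.4959.
(1,1): S=195.8400. Δ = (V_up−V_dn)/(S_up−S_dn) = (23.7424−-119.2208)/(266.3424−123.3792) = 1.0000. V = [p*·23.7424 + (1−p*)·-119.2208]/1.21 = -4.6559. B = V − Δ·S = -200.4959.
(0,0): S=144.0000. Δ = (V_up−V_dn)/(S_up−S_dn) = (-4.6559−-109.7759)/(195.8400−90.7200) = 1.0000. V = [p*·-4.6559 + (1−p*)·-109.7759]/1.21 = -21.6991. B = V − Δ·S = -165.6991.
Root portfolio cost Δ·144+B reproduces V0=-21.6991.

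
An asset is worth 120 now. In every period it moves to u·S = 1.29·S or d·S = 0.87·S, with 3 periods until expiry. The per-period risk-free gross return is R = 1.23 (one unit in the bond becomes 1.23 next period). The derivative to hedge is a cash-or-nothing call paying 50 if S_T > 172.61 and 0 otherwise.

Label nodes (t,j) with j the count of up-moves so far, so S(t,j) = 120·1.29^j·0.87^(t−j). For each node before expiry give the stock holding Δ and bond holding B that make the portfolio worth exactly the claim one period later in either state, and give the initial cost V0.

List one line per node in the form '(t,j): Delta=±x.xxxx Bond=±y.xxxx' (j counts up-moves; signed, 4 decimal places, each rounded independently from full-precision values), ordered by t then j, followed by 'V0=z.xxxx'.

Since d<R<u, set p* = (R−d)/(u−d) = 0.8571; price each node as the discounted p*-expectation of its children.
Payoff layer (t=3): V(3,0)=0.0000, V(3,1)=0.0000, V(3,2)=50.0000, V(3,3)=50.0000
Node (2,0) S=90.8280: V=(p*·0.0000+(1−p*)·0.0000)/1.23=0.0000; Δ=(0.0000−0.0000)/(117.1681−79.0204)=0.0000; B=V−Δ·S=0.0000
Node (2,1) S=134.6760: V=(p*·50.0000+(1−p*)·0.0000)/1.23=34.8432; Δ=(50.0000−0.0000)/(173.7320−117.1681)=0.8840; B=V−Δ·S=-84.2044
Node (2,2) S=199.6920: V=(p*·50.0000+(1−p*)·50.0000)/1.23=40.6504; Δ=(50.0000−50.0000)/(257.6027−173.7320)=0.0000; B=V−Δ·S=40.6504
Node (1,0) S=104.4000: V=(p*·34.8432+(1−p*)·0.0000)/1.23=24.2810; Δ=(34.8432−0.0000)/(134.6760−90.8280)=0.7946; B=V−Δ·S=-58.6790
Node (1,1) S=154.8000: V=(p*·40.6504+(1−p*)·34.8432)/1.23=32.3746; Δ=(40.6504−34.8432)/(199.6920−134.6760)=0.0893; B=V−Δ·S=18.5480
Node (0,0) S=120.0000: V=(p*·32.3746+(1−p*)·24.2810)/1.23=25.3808; Δ=(32.3746−24.2810)/(154.8000−104.4000)=0.1606; B=V−Δ·S=6.1102
Each (Δ,B) replicates both successor values, so the strategy is self-financing and V0 is arbitrage-free.

(0,0): Delta=0.1606 Bond=6.1102
(1,0): Delta=0.7946 Bond=-58.6790
(1,1): Delta=0.0893 Bond=18.5480
(2,0): Delta=0.0000 Bond=0.0000
(2,1): Delta=0.8840 Bond=-84.2044
(2,2): Delta=0.0000 Bond=40.6504
V0=25.3808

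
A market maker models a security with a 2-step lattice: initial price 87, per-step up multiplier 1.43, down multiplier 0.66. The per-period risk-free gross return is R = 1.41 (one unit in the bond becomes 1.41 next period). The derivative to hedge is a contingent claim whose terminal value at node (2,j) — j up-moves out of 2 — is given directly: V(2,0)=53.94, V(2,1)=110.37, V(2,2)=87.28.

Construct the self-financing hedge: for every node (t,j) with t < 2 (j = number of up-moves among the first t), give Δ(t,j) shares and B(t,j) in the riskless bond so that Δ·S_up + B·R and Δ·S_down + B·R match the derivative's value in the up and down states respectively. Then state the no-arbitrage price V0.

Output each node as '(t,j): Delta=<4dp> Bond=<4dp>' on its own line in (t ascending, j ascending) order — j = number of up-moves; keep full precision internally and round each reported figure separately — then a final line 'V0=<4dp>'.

(0,0): Delta=-0.2226 Bond=63.8425
(1,0): Delta=1.2763 Bond=3.9514
(1,1): Delta=-0.2410 Bond=92.3131
V0=44.4776

Under the risk-neutral measure, an up-move has probability p* = (R−d)/(u−d) = 0.9740 and values discount at R = 1.41.
Payoff layer (t=2): V(2,0)=53.9400, V(2,1)=110.3700, V(2,2)=87.2800
(1,0): S=57.4200. Δ = (V_up−V_dn)/(S_up−S_dn) = (110.3700−53.9400)/(82.1106−37.8972) = 1.2763. V = [p*·110.3700 + (1−p*)·53.9400]/1.41 = 77.2371. B = V − Δ·S = 3.9514.
(1,1): S=124.4100. Δ = (V_up−V_dn)/(S_up−S_dn) = (87.2800−110.3700)/(177.9063−82.1106) = -0.2410. V = [p*·87.2800 + (1−p*)·110.3700]/1.41 = 62.3261. B = V − Δ·S = 92.3131.
(0,0): S=87.0000. Δ = (V_up−V_dn)/(S_up−S_dn) = (62.3261−77.2371)/(124.4100−57.4200) = -0.2226. V = [p*·62.3261 + (1−p*)·77.2371]/1.41 = 44.4776. B = V − Δ·S = 63.8425.
Root portfolio cost Δ·87+B reproduces V0=44.4776.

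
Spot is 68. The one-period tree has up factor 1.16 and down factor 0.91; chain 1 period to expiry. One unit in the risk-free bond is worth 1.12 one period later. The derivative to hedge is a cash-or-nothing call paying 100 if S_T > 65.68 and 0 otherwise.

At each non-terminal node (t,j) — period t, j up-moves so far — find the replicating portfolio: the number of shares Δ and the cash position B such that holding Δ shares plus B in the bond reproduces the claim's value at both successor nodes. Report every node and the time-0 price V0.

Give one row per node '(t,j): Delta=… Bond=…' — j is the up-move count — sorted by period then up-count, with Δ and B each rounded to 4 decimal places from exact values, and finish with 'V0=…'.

(0,0): Delta=5.8824 Bond=-325.0000
V0=75.0000

The replicating-portfolio and risk-neutral prices coincide; use p* = (1.12−0.91)/(1.16−0.91) = 0.8400 for the latter.
Payoff layer (t=1): V(1,0)=0.0000, V(1,1)=100.0000
  t=0,j=0: stock 68.0000 → up 78.8800 (V=100.0000), down 61.8800 (V=0.0000). Price 75.0000; hedge Δ=5.8824, bond B=-325.0000.
Each (Δ,B) replicates both successor values, so the strategy is self-financing and V0 is arbitrage-free.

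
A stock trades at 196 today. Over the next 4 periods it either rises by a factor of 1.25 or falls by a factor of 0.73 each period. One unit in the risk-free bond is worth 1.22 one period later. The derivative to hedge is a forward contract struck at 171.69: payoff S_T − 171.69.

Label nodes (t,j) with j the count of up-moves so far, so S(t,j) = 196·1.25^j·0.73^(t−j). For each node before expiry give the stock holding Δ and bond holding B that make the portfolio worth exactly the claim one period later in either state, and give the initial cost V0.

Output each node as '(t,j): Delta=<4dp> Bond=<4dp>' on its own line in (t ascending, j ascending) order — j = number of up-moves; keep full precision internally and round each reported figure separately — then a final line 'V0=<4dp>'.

The replicating-portfolio and risk-neutral prices coincide; use p* = (1.22−0.73)/(1.25−0.73) = 0.9423 for the latter.
At expiry t=4: V(4,0)=-116.0294, V(4,1)=-76.3808, V(4,2)=-8.4894, V(4,3)=107.7631, V(4,4)=306.8256
  t=3,j=0: stock 76.2473 → up 95.3092 (V=-76.3808), down 55.6606 (V=-116.0294). Price -64.4822; hedge Δ=1.0000, bond B=-140.7295.
  t=3,j=1: stock 130.5605 → up 163.2006 (V=-8.4894), down 95.3092 (V=-76.3808). Price -10.1690; hedge Δ=1.0000, bond B=-140.7295.
  t=3,j=2: stock 223.5625 → up 279.4531 (V=107.7631), down 163.2006 (V=-8.4894). Price 82.8330; hedge Δ=1.0000, bond B=-140.7295.
  t=3,j=3: stock 382.8125 → up 478.5156 (V=306.8256), down 279.4531 (V=107.7631). Price 242.0830; hedge Δ=1.0000, bond B=-140.7295.
  t=2,j=0: stock 104.4484 → up 130.5605 (V=-10.1690), down 76.2473 (V=-64.4822). Price -10.9037; hedge Δ=1.0000, bond B=-115.3521.
  t=2,j=1: stock 178.8500 → up 223.5625 (V=82.8330), down 130.5605 (V=-10.1690). Price 63.4979; hedge Δ=1.0000, bond B=-115.3521.
  t=2,j=2: stock 306.2500 → up 382.8125 (V=242.0830), down 223.5625 (V=82.8330). Price 190.8979; hedge Δ=1.0000, bond B=-115.3521.
  t=1,j=0: stock 143.0800 → up 178.8500 (V=63.4979), down 104.4484 (V=-10.9037). Price 48.5291; hedge Δ=1.0000, bond B=-94.5509.
  t=1,j=1: stock 245.0000 → up 306.2500 (V=190.8979), down 178.8500 (V=63.4979). Price 150.4491; hedge Δ=1.0000, bond B=-94.5509.
  t=0,j=0: stock 196.0000 → up 245.0000 (V=150.4491), down 143.0800 (V=48.5291). Price 118.4993; hedge Δ=1.0000, bond B=-77.5007.
Self-financing check: at every node Δ·S+B equals the discounted successor values.

(0,0): Delta=1.0000 Bond=-77.5007
(1,0): Delta=1.0000 Bond=-94.5509
(1,1): Delta=1.0000 Bond=-94.5509
(2,0): Delta=1.0000 Bond=-115.3521
(2,1): Delta=1.0000 Bond=-115.3521
(2,2): Delta=1.0000 Bond=-115.3521
(3,0): Delta=1.0000 Bond=-140.7295
(3,1): Delta=1.0000 Bond=-140.7295
(3,2): Delta=1.0000 Bond=-140.7295
(3,3): Delta=1.0000 Bond=-140.7295
V0=118.4993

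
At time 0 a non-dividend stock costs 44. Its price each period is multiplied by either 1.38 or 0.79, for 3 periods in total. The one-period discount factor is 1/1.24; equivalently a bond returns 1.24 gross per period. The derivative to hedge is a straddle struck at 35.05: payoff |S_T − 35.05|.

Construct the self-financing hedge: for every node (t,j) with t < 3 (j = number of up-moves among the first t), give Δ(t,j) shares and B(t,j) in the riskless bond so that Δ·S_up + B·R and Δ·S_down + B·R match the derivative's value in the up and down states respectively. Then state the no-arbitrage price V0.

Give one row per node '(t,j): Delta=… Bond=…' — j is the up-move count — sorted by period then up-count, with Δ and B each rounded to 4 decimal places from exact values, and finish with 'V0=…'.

Under the risk-neutral measure, an up-move has probability p* = (R−d)/(u−d) = 0.7627 and values discount at R = 1.24.
Terminal values V(3,·): V(3,0)=13.3563, V(3,1)=2.8454, V(3,2)=31.1469, V(3,3)=80.5852
  t=2,j=0: stock 27.4604 → up 37.8954 (V=2.8454), down 21.6937 (V=13.3563). Price 4.3060; hedge Δ=-0.6488, bond B=22.1212.
  t=2,j=1: stock 47.9688 → up 66.1969 (V=31.1469), down 37.8954 (V=2.8454). Price 19.7027; hedge Δ=1.0000, bond B=-28.2661.
  t=2,j=2: stock 83.7936 → up 115.6352 (V=80.5852), down 66.1969 (V=31.1469). Price 55.5275; hedge Δ=1.0000, bond B=-28.2661.
  t=1,j=0: stock 34.7600 → up 47.9688 (V=19.7027), down 27.4604 (V=4.3060). Price 12.9429; hedge Δ=0.7507, bond B=-13.1531.
  t=1,j=1: stock 60.7200 → up 83.7936 (V=55.5275), down 47.9688 (V=19.7027). Price 37.9247; hedge Δ=1.0000, bond B=-22.7953.
  t=0,j=0: stock 44.0000 → up 60.7200 (V=37.9247), down 34.7600 (V=12.9429). Price 25.8039; hedge Δ=0.9623, bond B=-16.5381.
Root portfolio cost Δ·44+B reproduces V0=25.8039.

(0,0): Delta=0.9623 Bond=-16.5381
(1,0): Delta=0.7507 Bond=-13.1531
(1,1): Delta=1.0000 Bond=-22.7953
(2,0): Delta=-0.6488 Bond=22.1212
(2,1): Delta=1.0000 Bond=-28.2661
(2,2): Delta=1.0000 Bond=-28.2661
V0=25.8039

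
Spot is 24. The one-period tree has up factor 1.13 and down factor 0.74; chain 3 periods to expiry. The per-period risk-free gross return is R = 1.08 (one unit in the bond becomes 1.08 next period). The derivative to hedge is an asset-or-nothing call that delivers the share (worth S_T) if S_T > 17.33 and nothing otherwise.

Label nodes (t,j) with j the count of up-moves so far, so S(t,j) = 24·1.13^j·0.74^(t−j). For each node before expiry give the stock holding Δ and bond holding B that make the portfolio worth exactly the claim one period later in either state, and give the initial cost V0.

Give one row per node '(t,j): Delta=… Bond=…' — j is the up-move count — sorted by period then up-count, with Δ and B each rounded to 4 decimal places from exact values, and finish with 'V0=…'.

(0,0): Delta=1.2964 Bond=-7.6356
(1,0): Delta=2.6429 Bond=-32.1613
(1,1): Delta=1.1667 Bond=-4.7296
(2,0): Delta=0.0000 Bond=0.0000
(2,1): Delta=2.8974 Bond=-39.8422
(2,2): Delta=1.0000 Bond=0.0000
V0=23.4769

Since d<R<u, set p* = (R−d)/(u−d) = 0.8718; price each node as the discounted p*-expectation of its children.
Terminal payoffs: V(3,0)=0.0000, V(3,1)=0.0000, V(3,2)=22.6777, V(3,3)=34.6295
(2,0): S=13.1424. Δ = (V_up−V_dn)/(S_up−S_dn) = (0.0000−0.0000)/(14.8509−9.7254) = 0.0000. V = [p*·0.0000 + (1−p*)·0.0000]/1.08 = 0.0000. B = V − Δ·S = 0.0000.
(2,1): S=20.0688. Δ = (V_up−V_dn)/(S_up−S_dn) = (22.6777−0.0000)/(22.6777−14.8509) = 2.8974. V = [p*·22.6777 + (1−p*)·0.0000]/1.08 = 18.3059. B = V − Δ·S = -39.8422.
(2,2): S=30.6456. Δ = (V_up−V_dn)/(S_up−S_dn) = (34.6295−22.6777)/(34.6295−22.6777) = 1.0000. V = [p*·34.6295 + (1−p*)·22.6777]/1.08 = 30.6456. B = V − Δ·S = 0.0000.
(1,0): S=17.7600. Δ = (V_up−V_dn)/(S_up−S_dn) = (18.3059−0.0000)/(20.0688−13.1424) = 2.6429. V = [p*·18.3059 + (1−p*)·0.0000]/1.08 = 14.7768. B = V − Δ·S = -32.1613.
(1,1): S=27.1200. Δ = (V_up−V_dn)/(S_up−S_dn) = (30.6456−18.3059)/(30.6456−20.0688) = 1.1667. V = [p*·30.6456 + (1−p*)·18.3059]/1.08 = 26.9107. B = V − Δ·S = -4.7296.
(0,0): S=24.0000. Δ = (V_up−V_dn)/(S_up−S_dn) = (26.9107−14.7768)/(27.1200−17.7600) = 1.2964. V = [p*·26.9107 + (1−p*)·14.7768]/1.08 = 23.4769. B = V − Δ·S = -7.6356.
Check: Δ(0,0)·S0 + B(0,0) = 23.4769 = V0.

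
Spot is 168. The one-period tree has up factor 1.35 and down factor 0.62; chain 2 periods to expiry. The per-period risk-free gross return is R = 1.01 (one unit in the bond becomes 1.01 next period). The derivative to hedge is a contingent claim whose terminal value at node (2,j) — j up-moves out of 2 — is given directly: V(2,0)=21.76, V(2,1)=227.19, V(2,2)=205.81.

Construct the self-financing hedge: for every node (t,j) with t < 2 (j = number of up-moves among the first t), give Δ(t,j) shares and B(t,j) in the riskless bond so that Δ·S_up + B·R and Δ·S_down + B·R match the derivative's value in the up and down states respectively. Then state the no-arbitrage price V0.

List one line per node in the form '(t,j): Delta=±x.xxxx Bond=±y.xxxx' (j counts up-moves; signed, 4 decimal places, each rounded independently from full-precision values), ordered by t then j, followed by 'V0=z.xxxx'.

(0,0): Delta=0.6802 Bond=58.7678
(1,0): Delta=2.7017 Bond=-151.2028
(1,1): Delta=-0.1291 Bond=242.9192
V0=173.0463

Risk-neutral probability p* = (R−d)/(u−d) = (1.01−0.62)/(1.35−0.62) = 0.5342.
Payoff layer (t=2): V(2,0)=21.7600, V(2,1)=227.1900, V(2,2)=205.8100
(1,0): S=104.1600. Δ = (V_up−V_dn)/(S_up−S_dn) = (227.1900−21.7600)/(140.6160−64.5792) = 2.7017. V = [p*·227.1900 + (1−p*)·21.7600]/1.01 = 130.2082. B = V − Δ·S = -151.2028.
(1,1): S=226.8000. Δ = (V_up−V_dn)/(S_up−S_dn) = (205.8100−227.1900)/(306.1800−140.6160) = -0.1291. V = [p*·205.8100 + (1−p*)·227.1900]/1.01 = 213.6315. B = V − Δ·S = 242.9192.
(0,0): S=168.0000. Δ = (V_up−V_dn)/(S_up−S_dn) = (213.6315−130.2082)/(226.8000−104.1600) = 0.6802. V = [p*·213.6315 + (1−p*)·130.2082]/1.01 = 173.0463. B = V − Δ·S = 58.7678.
Check: Δ(0,0)·S0 + B(0,0) = 173.0463 = V0.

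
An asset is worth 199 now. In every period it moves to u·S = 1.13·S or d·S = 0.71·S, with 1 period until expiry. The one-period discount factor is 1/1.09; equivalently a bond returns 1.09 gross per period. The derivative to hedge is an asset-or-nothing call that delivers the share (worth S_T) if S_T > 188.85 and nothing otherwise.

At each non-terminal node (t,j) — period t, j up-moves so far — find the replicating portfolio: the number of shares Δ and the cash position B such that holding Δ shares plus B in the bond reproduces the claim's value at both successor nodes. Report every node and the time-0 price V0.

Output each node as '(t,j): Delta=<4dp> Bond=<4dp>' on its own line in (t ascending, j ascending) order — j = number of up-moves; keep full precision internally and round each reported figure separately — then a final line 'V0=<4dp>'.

Since d<R<u, set p* = (R−d)/(u−d) = 0.9048; price each node as the discounted p*-expectation of its children.
Terminal values V(1,·): V(1,0)=0.0000, V(1,1)=224.8700
  t=0,j=0: stock 199.0000 → up 224.8700 (V=224.8700), down 141.2900 (V=0.0000). Price 186.6549; hedge Δ=2.6905, bond B=-348.7499.
Self-financing check: at every node Δ·S+B equals the discounted successor values.

(0,0): Delta=2.6905 Bond=-348.7499
V0=186.6549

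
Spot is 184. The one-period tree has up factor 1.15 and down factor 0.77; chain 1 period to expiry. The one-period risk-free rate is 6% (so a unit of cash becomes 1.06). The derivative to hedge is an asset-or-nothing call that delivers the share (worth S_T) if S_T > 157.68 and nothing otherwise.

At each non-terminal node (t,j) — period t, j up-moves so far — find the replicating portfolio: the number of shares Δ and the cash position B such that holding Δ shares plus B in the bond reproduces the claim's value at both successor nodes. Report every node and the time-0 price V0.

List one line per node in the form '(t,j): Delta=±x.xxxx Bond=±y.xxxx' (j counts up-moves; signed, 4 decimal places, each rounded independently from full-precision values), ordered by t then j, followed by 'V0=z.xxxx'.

(0,0): Delta=3.0263 Bond=-404.4985
V0=152.3436

Under the risk-neutral measure, an up-move has probability p* = (R−d)/(u−d) = 0.7632 and values discount at R = 1.06.
Payoff layer (t=1): V(1,0)=0.0000, V(1,1)=211.6000
Node (0,0) S=184.0000: V=(p*·211.6000+(1−p*)·0.0000)/1.06=152.3436; Δ=(211.6000−0.0000)/(211.6000−141.6800)=3.0263; B=V−Δ·S=-404.4985
The time-0 hedge costs 152.3436, which is the no-arbitrage price.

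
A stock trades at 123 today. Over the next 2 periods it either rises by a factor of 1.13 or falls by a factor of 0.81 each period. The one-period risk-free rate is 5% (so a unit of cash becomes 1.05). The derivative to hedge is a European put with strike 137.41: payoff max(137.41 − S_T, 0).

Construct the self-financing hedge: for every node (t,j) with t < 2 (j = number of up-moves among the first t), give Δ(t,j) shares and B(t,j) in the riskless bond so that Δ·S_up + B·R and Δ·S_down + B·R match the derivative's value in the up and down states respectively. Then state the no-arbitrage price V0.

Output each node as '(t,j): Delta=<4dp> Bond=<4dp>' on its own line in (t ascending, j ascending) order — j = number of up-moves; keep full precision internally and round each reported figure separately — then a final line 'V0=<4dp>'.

Risk-neutral probability p* = (R−d)/(u−d) = (1.05−0.81)/(1.13−0.81) = 0.7500.
At expiry t=2: V(2,0)=56.7097, V(2,1)=24.8281, V(2,2)=0.0000
(1,0): S=99.6300. Δ = (V_up−V_dn)/(S_up−S_dn) = (24.8281−56.7097)/(112.5819−80.7003) = -1.0000. V = [p*·24.8281 + (1−p*)·56.7097]/1.05 = 31.2367. B = V − Δ·S = 130.8667.
(1,1): S=138.9900. Δ = (V_up−V_dn)/(S_up−S_dn) = (0.0000−24.8281)/(157.0587−112.5819) = -0.5582. V = [p*·0.0000 + (1−p*)·24.8281]/1.05 = 5.9115. B = V − Δ·S = 83.4993.
(0,0): S=123.0000. Δ = (V_up−V_dn)/(S_up−S_dn) = (5.9115−31.2367)/(138.9900−99.6300) = -0.6434. V = [p*·5.9115 + (1−p*)·31.2367]/1.05 = 11.6598. B = V − Δ·S = 90.8011.
Each (Δ,B) replicates both successor values, so the strategy is self-financing and V0 is arbitrage-free.

(0,0): Delta=-0.6434 Bond=90.8011
(1,0): Delta=-1.0000 Bond=130.8667
(1,1): Delta=-0.5582 Bond=83.4993
V0=11.6598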